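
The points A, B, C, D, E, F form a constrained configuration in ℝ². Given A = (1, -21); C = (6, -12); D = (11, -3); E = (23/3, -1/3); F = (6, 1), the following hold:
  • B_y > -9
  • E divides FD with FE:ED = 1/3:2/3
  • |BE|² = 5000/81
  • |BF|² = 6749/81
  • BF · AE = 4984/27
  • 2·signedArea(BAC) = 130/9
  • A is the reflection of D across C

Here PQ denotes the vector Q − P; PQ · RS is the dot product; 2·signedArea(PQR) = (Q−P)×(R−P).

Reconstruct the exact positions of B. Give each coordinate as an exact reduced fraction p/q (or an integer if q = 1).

B = (59/9, -73/9)

1. B_x = 59/9  [2·signedArea(BAC) = 130/9 ∩ BF · AE = 4984/27]
2. B_y = -73/9  [2·signedArea(BAC) = 130/9 ∩ BF · AE = 4984/27]
   → B = (59/9, -73/9)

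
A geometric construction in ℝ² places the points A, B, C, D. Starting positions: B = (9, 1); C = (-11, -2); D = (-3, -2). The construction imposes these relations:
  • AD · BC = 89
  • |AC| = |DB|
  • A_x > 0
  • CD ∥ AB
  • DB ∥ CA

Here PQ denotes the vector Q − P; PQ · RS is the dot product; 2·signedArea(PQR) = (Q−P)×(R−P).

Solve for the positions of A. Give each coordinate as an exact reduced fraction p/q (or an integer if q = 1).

1. A_x = 1  [CD ∥ AB ∩ DB ∥ CA]
2. A_y = 1  [CD ∥ AB ∩ DB ∥ CA]
   → A = (1, 1)

A = (1, 1)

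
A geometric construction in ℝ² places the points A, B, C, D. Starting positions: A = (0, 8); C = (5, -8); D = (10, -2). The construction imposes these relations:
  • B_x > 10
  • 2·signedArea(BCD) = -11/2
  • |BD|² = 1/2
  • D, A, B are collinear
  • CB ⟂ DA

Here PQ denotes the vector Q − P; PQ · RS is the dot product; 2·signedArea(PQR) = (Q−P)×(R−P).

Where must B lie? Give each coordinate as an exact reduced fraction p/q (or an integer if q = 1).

B = (21/2, -5/2)

1. B_x = 21/2  [D, A, B are collinear ∩ CB ⟂ DA]
2. B_y = -5/2  [D, A, B are collinear ∩ CB ⟂ DA]
   → B = (21/2, -5/2)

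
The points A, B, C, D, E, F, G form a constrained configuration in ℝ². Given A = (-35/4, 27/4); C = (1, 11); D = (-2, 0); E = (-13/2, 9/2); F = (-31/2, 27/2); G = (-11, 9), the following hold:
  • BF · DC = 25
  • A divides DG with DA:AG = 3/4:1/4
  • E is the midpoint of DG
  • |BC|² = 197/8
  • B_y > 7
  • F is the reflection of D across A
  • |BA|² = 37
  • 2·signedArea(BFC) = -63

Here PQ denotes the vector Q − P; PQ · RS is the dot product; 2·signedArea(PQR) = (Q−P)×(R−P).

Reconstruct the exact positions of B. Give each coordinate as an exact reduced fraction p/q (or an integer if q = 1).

B = (-11/4, 31/4)

1. B_x = -11/4  [2·signedArea(BFC) = -63 ∩ BF · DC = 25]
2. B_y = 31/4  [2·signedArea(BFC) = -63 ∩ BF · DC = 25]
   → B = (-11/4, 31/4)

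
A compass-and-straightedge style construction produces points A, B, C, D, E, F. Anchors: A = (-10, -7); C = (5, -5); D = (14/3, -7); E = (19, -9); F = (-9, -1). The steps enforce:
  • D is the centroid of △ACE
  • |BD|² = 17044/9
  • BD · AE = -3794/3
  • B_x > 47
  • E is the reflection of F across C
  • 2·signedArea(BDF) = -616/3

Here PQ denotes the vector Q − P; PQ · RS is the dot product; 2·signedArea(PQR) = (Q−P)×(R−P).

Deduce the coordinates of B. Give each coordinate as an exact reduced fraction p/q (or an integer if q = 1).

B = (48, -11)

1. B_x = 48  [2·signedArea(BDF) = -616/3 ∩ BD · AE = -3794/3]
2. B_y = -11  [2·signedArea(BDF) = -616/3 ∩ BD · AE = -3794/3]
   → B = (48, -11)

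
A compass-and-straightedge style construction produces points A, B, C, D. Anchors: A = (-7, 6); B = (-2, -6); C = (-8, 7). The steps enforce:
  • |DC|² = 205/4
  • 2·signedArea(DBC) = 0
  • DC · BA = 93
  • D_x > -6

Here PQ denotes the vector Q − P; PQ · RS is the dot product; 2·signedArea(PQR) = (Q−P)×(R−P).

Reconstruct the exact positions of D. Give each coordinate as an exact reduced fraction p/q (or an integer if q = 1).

1. D_x = -5  [2·signedArea(DBC) = 0 ∩ DC · BA = 93]
2. D_y = 1/2  [2·signedArea(DBC) = 0 ∩ DC · BA = 93]
   → D = (-5, 1/2)

D = (-5, 1/2)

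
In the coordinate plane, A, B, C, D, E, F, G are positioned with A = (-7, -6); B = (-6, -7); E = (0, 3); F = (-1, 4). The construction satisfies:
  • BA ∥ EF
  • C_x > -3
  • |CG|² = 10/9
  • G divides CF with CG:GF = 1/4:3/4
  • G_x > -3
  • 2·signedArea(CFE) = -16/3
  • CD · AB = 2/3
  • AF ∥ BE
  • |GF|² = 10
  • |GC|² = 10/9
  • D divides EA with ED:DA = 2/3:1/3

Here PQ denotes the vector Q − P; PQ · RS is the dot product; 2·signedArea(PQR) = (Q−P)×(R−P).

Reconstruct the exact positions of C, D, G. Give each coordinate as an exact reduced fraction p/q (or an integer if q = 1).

1. D_x = -14/3  [D divides EA with ED:DA = 2/3:1/3]
2. D_y = -3  [D divides EA with ED:DA = 2/3:1/3]
   → D = (-14/3, -3)
3. C_x = -7/3  [CD · AB = 2/3 ∩ 2·signedArea(CFE) = -16/3]
4. C_y = 0  [CD · AB = 2/3 ∩ 2·signedArea(CFE) = -16/3]
   → C = (-7/3, 0)
5. G_x = -2  [G divides CF with CG:GF = 1/4:3/4]
6. G_y = 1  [G divides CF with CG:GF = 1/4:3/4]
   → G = (-2, 1)

C = (-7/3, 0)
D = (-14/3, -3)
G = (-2, 1)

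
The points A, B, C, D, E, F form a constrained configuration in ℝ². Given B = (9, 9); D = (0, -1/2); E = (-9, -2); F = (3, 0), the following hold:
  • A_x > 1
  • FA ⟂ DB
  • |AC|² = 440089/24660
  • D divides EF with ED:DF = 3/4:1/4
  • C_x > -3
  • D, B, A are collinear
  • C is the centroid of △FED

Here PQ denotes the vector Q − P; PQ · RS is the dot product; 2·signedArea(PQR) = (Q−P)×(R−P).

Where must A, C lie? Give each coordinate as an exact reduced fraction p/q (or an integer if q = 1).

1. A_x = 1143/685  [D, B, A are collinear ∩ FA ⟂ DB]
2. A_y = 864/685  [D, B, A are collinear ∩ FA ⟂ DB]
   → A = (1143/685, 864/685)
3. C_x = -2  [C is the centroid of △FED]
4. C_y = -5/6  [C is the centroid of △FED]
   → C = (-2, -5/6)

A = (1143/685, 864/685)
C = (-2, -5/6)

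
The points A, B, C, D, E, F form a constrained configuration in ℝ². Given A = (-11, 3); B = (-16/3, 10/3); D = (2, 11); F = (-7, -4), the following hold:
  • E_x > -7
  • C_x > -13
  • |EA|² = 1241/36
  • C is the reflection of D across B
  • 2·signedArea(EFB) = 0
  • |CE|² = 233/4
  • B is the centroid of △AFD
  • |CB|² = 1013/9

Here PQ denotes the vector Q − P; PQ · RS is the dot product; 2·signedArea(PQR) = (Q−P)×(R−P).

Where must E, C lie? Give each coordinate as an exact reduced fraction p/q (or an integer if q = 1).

1. C_x = -38/3  [C is the reflection of D across B]
2. C_y = -13/3  [C is the reflection of D across B]
   → C = (-38/3, -13/3)
3. E_x = -37/6  [line -22/3·x + 5/3·y + -134/3 = 0 ∩ |CE|² = 233/4]
4. E_y = -1/3  [line -22/3·x + 5/3·y + -134/3 = 0 ∩ |CE|² = 233/4]
   → E = (-37/6, -1/3)

C = (-38/3, -13/3)
E = (-37/6, -1/3)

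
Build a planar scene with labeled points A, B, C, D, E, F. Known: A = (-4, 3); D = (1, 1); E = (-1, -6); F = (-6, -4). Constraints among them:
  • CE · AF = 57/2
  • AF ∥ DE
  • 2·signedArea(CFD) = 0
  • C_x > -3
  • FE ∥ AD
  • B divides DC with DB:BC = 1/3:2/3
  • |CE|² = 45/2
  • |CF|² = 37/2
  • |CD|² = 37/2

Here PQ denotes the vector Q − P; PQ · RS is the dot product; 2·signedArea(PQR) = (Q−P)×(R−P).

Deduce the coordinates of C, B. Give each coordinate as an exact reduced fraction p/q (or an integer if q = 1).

1. C_x = -5/2  [2·signedArea(CFD) = 0 ∩ CE · AF = 57/2]
2. C_y = -3/2  [2·signedArea(CFD) = 0 ∩ CE · AF = 57/2]
   → C = (-5/2, -3/2)
3. B_x = -1/6  [B divides DC with DB:BC = 1/3:2/3]
4. B_y = 1/6  [B divides DC with DB:BC = 1/3:2/3]
   → B = (-1/6, 1/6)

B = (-1/6, 1/6)
C = (-5/2, -3/2)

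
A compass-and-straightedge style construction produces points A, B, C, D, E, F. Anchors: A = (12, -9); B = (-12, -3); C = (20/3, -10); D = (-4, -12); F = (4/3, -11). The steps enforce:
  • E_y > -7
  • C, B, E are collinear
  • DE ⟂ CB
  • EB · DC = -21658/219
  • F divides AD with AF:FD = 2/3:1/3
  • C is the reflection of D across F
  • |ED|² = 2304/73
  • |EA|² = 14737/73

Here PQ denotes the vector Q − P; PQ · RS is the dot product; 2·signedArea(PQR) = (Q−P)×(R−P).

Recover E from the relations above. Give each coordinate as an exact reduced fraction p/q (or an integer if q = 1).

E = (-148/73, -492/73)

1. E_x = -148/73  [C, B, E are collinear ∩ DE ⟂ CB]
2. E_y = -492/73  [C, B, E are collinear ∩ DE ⟂ CB]
   → E = (-148/73, -492/73)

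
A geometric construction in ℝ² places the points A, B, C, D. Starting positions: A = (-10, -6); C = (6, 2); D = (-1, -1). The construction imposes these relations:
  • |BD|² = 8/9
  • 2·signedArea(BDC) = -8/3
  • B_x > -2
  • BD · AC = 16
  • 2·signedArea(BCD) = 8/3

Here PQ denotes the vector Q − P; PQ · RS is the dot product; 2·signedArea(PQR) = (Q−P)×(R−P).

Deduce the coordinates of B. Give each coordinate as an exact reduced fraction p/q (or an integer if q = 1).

B = (-5/3, -5/3)

1. B_x = -5/3  [2·signedArea(BCD) = 8/3 ∩ BD · AC = 16]
2. B_y = -5/3  [2·signedArea(BCD) = 8/3 ∩ BD · AC = 16]
   → B = (-5/3, -5/3)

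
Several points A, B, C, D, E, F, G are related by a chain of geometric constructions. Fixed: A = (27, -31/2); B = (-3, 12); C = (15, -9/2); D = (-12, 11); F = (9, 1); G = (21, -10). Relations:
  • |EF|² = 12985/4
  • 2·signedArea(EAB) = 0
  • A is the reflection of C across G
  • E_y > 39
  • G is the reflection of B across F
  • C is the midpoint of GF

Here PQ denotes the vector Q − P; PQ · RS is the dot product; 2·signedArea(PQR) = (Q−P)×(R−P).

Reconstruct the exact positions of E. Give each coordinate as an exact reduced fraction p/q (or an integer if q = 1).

E = (-33, 79/2)

1. E_x = -33  [line -55/2·x + -30·y + 555/2 = 0 ∩ |EF|² = 12985/4]
2. E_y = 79/2  [line -55/2·x + -30·y + 555/2 = 0 ∩ |EF|² = 12985/4]
   → E = (-33, 79/2)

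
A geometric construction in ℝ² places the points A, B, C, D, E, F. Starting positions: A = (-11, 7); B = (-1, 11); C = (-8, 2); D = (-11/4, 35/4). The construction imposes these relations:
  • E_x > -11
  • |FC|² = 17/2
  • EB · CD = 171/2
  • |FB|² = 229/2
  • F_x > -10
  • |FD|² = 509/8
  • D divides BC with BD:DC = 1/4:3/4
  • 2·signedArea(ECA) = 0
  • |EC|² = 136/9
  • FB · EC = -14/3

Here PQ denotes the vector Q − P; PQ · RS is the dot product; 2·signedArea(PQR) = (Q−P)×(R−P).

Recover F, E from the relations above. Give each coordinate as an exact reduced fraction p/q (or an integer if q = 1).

1. E_x = -10  [2·signedArea(ECA) = 0 ∩ EB · CD = 171/2]
2. E_y = 16/3  [2·signedArea(ECA) = 0 ∩ EB · CD = 171/2]
   → E = (-10, 16/3)
3. F_x = -19/2  [line -2·x + 10/3·y + -34 = 0 ∩ |FC|² = 17/2]
4. F_y = 9/2  [line -2·x + 10/3·y + -34 = 0 ∩ |FC|² = 17/2]
   → F = (-19/2, 9/2)

E = (-10, 16/3)
F = (-19/2, 9/2)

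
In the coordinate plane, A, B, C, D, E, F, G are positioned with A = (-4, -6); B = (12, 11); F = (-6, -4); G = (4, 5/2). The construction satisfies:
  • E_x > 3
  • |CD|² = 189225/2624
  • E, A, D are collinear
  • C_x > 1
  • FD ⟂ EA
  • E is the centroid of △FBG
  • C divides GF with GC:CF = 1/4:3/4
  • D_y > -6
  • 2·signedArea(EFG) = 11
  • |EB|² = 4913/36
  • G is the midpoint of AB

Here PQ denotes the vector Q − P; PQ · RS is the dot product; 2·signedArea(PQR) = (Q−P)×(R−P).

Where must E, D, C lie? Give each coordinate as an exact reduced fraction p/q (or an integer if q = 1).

C = (3/2, 7/8)
D = (-156/41, -236/41)
E = (10/3, 19/6)

1. E_x = 10/3  [E is the centroid of △FBG]
2. E_y = 19/6  [E is the centroid of △FBG]
   → E = (10/3, 19/6)
3. D_x = -156/41  [E, A, D are collinear ∩ FD ⟂ EA]
4. D_y = -236/41  [E, A, D are collinear ∩ FD ⟂ EA]
   → D = (-156/41, -236/41)
5. C_x = 3/2  [C divides GF with GC:CF = 1/4:3/4]
6. C_y = 7/8  [C divides GF with GC:CF = 1/4:3/4]
   → C = (3/2, 7/8)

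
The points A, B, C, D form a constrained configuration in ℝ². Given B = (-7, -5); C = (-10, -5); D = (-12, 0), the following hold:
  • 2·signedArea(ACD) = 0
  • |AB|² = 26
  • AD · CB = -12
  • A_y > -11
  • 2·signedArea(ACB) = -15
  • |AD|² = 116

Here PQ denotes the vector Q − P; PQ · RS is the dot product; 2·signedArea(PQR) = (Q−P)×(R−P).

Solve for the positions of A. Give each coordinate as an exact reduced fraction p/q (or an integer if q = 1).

A = (-8, -10)

1. A_x = -8  [2·signedArea(ACD) = 0 ∩ 2·signedArea(ACB) = -15]
2. A_y = -10  [2·signedArea(ACD) = 0 ∩ 2·signedArea(ACB) = -15]
   → A = (-8, -10)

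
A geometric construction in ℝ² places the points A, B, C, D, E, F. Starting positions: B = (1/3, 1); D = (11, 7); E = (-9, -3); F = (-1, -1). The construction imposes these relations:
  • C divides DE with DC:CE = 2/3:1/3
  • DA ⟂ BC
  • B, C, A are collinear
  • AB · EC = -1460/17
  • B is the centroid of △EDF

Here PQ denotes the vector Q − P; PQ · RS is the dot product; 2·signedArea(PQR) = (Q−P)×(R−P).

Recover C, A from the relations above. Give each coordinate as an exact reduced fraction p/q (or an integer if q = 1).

A = (601/51, 197/51)
C = (-7/3, 1/3)

1. C_x = -7/3  [C divides DE with DC:CE = 2/3:1/3]
2. C_y = 1/3  [C divides DE with DC:CE = 2/3:1/3]
   → C = (-7/3, 1/3)
3. A_x = 601/51  [B, C, A are collinear ∩ DA ⟂ BC]
4. A_y = 197/51  [B, C, A are collinear ∩ DA ⟂ BC]
   → A = (601/51, 197/51)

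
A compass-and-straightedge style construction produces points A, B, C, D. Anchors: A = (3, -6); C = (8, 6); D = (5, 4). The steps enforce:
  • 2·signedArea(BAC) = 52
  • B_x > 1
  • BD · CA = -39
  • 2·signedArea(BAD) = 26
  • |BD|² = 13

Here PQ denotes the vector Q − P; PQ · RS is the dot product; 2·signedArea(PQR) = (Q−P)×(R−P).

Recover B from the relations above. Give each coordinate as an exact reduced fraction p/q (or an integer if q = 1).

B = (2, 2)

1. B_x = 2  [2·signedArea(BAD) = 26 ∩ 2·signedArea(BAC) = 52]
2. B_y = 2  [2·signedArea(BAD) = 26 ∩ 2·signedArea(BAC) = 52]
   → B = (2, 2)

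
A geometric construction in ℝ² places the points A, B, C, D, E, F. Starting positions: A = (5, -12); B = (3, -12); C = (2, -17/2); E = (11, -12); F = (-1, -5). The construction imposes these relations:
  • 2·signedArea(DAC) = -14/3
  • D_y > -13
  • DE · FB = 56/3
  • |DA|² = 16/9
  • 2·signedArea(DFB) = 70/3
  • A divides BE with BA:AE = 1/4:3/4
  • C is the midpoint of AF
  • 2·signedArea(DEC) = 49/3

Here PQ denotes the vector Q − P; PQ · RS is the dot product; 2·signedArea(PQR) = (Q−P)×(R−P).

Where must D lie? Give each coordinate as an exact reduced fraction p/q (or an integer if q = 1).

D = (19/3, -12)

1. D_x = 19/3  [2·signedArea(DAC) = -14/3 ∩ DE · FB = 56/3]
2. D_y = -12  [2·signedArea(DAC) = -14/3 ∩ DE · FB = 56/3]
   → D = (19/3, -12)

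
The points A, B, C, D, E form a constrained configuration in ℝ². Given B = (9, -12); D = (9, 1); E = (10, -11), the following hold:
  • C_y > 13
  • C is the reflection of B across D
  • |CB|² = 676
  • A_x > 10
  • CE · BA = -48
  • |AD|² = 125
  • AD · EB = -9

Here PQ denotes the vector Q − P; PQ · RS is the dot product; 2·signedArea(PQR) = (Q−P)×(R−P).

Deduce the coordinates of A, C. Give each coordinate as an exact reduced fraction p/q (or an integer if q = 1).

A = (11, -10)
C = (9, 14)

1. A_x = 11  [line 1·x + 1·y + -1 = 0 ∩ |AD|² = 125]
2. A_y = -10  [line 1·x + 1·y + -1 = 0 ∩ |AD|² = 125]
   → A = (11, -10)
3. C_x = 9  [C is the reflection of B across D]
4. C_y = 14  [C is the reflection of B across D]
   → C = (9, 14)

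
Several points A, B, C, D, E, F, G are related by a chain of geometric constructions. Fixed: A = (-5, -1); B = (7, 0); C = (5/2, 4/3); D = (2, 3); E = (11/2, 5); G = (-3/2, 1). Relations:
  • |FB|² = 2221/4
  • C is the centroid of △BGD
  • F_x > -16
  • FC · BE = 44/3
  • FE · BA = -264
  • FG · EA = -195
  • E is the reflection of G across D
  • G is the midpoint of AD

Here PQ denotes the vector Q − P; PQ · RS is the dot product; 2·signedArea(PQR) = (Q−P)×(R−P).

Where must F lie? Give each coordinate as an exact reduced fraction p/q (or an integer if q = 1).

F = (-31/2, -7)

1. F_x = -31/2  [FC · BE = 44/3 ∩ FE · BA = -264]
2. F_y = -7  [FC · BE = 44/3 ∩ FE · BA = -264]
   → F = (-31/2, -7)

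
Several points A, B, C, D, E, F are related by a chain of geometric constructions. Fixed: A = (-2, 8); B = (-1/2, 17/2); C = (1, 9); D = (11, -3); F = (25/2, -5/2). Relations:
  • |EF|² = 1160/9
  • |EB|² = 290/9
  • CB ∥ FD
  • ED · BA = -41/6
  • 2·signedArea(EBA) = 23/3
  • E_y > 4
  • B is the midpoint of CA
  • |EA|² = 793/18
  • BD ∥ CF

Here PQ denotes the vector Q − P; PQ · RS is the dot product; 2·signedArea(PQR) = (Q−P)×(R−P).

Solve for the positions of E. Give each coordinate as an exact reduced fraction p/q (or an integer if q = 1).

1. E_x = 23/6  [2·signedArea(EBA) = 23/3 ∩ ED · BA = -41/6]
2. E_y = 29/6  [2·signedArea(EBA) = 23/3 ∩ ED · BA = -41/6]
   → E = (23/6, 29/6)

E = (23/6, 29/6)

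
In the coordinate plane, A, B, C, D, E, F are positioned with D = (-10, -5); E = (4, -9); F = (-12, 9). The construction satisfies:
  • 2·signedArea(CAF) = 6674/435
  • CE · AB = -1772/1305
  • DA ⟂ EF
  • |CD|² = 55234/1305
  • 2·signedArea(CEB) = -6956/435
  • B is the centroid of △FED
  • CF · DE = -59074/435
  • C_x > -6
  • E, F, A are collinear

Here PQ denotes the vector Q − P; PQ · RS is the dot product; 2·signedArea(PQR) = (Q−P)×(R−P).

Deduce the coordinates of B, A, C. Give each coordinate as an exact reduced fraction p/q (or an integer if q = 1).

1. B_x = -6  [B is the centroid of △FED]
2. B_y = -5/3  [B is the centroid of △FED]
   → B = (-6, -5/3)
3. A_x = -604/145  [E, F, A are collinear ∩ DA ⟂ EF]
4. A_y = 27/145  [E, F, A are collinear ∩ DA ⟂ EF]
   → A = (-604/145, 27/145)
5. C_x = -737/145  [2·signedArea(CAF) = 6674/435 ∩ CF · DE = -59074/435]
6. C_y = -322/435  [2·signedArea(CAF) = 6674/435 ∩ CF · DE = -59074/435]
   → C = (-737/145, -322/435)

A = (-604/145, 27/145)
B = (-6, -5/3)
C = (-737/145, -322/435)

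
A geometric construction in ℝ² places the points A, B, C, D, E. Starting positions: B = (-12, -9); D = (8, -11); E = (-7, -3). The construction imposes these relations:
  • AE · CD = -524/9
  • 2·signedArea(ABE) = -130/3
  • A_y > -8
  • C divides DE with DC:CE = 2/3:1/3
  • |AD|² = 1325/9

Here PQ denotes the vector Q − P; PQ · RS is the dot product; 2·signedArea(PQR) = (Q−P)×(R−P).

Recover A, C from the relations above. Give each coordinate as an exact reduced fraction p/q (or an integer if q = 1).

A = (-11/3, -23/3)
C = (-2, -17/3)

1. C_x = -2  [C divides DE with DC:CE = 2/3:1/3]
2. C_y = -17/3  [C divides DE with DC:CE = 2/3:1/3]
   → C = (-2, -17/3)
3. A_x = -11/3  [2·signedArea(ABE) = -130/3 ∩ AE · CD = -524/9]
4. A_y = -23/3  [2·signedArea(ABE) = -130/3 ∩ AE · CD = -524/9]
   → A = (-11/3, -23/3)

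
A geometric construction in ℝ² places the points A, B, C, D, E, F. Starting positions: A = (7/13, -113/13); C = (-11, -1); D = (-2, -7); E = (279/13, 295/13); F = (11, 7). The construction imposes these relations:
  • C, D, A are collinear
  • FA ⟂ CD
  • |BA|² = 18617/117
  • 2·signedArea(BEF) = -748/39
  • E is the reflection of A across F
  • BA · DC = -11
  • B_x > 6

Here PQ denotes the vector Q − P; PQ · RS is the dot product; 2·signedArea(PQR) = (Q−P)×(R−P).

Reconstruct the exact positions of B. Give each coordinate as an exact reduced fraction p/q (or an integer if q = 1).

B = (20/3, 7/3)

1. B_x = 20/3  [line 9·x + -6·y + -46 = 0 ∩ |BA|² = 18617/117]
2. B_y = 7/3  [line 9·x + -6·y + -46 = 0 ∩ |BA|² = 18617/117]
   → B = (20/3, 7/3)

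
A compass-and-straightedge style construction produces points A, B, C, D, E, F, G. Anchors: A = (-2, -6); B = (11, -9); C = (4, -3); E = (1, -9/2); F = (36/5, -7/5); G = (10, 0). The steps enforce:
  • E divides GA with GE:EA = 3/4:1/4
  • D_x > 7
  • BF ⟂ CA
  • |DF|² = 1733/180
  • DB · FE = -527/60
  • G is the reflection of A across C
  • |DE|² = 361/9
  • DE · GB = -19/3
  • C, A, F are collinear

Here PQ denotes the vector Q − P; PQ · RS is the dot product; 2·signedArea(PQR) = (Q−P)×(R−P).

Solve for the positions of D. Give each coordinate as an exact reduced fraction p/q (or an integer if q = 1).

1. D_x = 22/3  [DB · FE = -527/60 ∩ DE · GB = -19/3]
2. D_y = -9/2  [DB · FE = -527/60 ∩ DE · GB = -19/3]
   → D = (22/3, -9/2)

D = (22/3, -9/2)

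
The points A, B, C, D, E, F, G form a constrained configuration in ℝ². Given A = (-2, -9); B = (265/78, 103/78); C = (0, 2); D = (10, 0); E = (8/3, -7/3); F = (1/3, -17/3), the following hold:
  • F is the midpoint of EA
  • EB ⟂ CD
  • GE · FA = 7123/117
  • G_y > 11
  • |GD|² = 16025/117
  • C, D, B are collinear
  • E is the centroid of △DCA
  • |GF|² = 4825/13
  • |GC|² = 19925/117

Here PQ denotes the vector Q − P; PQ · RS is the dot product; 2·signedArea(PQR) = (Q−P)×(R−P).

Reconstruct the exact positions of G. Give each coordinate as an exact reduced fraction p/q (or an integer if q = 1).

1. G_x = 343/39  [line 7/3·x + 10/3·y + -6941/117 = 0 ∩ |GD|² = 16025/117]
2. G_y = 454/39  [line 7/3·x + 10/3·y + -6941/117 = 0 ∩ |GD|² = 16025/117]
   → G = (343/39, 454/39)

G = (343/39, 454/39)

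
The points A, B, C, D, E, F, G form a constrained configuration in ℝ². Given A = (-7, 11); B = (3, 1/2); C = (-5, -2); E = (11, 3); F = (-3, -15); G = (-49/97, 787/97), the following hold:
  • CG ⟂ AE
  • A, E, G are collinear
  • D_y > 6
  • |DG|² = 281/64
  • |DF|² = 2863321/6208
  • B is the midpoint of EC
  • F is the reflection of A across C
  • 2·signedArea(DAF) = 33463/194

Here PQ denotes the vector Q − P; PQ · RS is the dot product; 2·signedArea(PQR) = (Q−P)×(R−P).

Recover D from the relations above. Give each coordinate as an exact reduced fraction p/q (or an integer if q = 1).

D = (36/97, 4819/776)

1. D_x = 36/97  [line 26·x + 4·y + -6691/194 = 0 ∩ |DF|² = 2863321/6208]
2. D_y = 4819/776  [line 26·x + 4·y + -6691/194 = 0 ∩ |DF|² = 2863321/6208]
   → D = (36/97, 4819/776)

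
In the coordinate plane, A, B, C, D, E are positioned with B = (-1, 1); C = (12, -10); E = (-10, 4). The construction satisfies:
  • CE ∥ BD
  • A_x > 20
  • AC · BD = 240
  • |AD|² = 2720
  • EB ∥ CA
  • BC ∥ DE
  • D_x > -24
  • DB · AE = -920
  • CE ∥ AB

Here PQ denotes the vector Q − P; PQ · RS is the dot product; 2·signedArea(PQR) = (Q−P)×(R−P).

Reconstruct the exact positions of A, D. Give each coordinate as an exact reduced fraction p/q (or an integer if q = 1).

A = (21, -13)
D = (-23, 15)

1. A_x = 21  [CE ∥ AB ∩ EB ∥ CA]
2. A_y = -13  [CE ∥ AB ∩ EB ∥ CA]
   → A = (21, -13)
3. D_x = -23  [BC ∥ DE ∩ CE ∥ BD]
4. D_y = 15  [BC ∥ DE ∩ CE ∥ BD]
   → D = (-23, 15)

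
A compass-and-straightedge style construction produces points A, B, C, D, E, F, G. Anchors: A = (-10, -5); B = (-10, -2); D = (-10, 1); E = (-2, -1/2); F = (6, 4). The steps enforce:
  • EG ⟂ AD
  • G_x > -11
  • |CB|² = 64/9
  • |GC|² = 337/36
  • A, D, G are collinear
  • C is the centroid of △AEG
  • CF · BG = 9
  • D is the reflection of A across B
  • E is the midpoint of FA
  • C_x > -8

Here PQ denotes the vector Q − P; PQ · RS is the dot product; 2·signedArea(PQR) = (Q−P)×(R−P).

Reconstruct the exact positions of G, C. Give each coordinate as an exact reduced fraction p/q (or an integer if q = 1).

1. G_x = -10  [A, D, G are collinear ∩ EG ⟂ AD]
2. G_y = -1/2  [A, D, G are collinear ∩ EG ⟂ AD]
   → G = (-10, -1/2)
3. C_x = -22/3  [C is the centroid of △AEG]
4. C_y = -2  [C is the centroid of △AEG]
   → C = (-22/3, -2)

C = (-22/3, -2)
G = (-10, -1/2)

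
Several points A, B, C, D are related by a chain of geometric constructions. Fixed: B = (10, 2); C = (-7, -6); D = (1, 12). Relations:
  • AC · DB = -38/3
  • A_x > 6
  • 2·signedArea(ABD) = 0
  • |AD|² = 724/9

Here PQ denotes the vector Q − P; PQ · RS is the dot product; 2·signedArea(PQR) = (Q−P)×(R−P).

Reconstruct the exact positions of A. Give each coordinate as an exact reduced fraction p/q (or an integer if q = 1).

A = (7, 16/3)

1. A_x = 7  [2·signedArea(ABD) = 0 ∩ AC · DB = -38/3]
2. A_y = 16/3  [2·signedArea(ABD) = 0 ∩ AC · DB = -38/3]
   → A = (7, 16/3)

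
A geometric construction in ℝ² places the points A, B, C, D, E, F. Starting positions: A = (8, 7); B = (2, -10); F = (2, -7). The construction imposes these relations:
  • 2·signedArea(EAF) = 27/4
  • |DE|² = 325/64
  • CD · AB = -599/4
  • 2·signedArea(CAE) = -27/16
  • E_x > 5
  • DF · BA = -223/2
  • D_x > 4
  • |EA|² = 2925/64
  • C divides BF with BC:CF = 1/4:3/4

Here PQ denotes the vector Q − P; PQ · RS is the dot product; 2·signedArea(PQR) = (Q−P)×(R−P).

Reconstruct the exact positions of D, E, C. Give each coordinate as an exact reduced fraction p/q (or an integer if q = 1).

1. C_x = 2  [C divides BF with BC:CF = 1/4:3/4]
2. C_y = -37/4  [C divides BF with BC:CF = 1/4:3/4]
   → C = (2, -37/4)
3. E_x = 23/4  [2·signedArea(EAF) = 27/4 ∩ 2·signedArea(CAE) = -27/16]
4. E_y = 5/8  [2·signedArea(EAF) = 27/4 ∩ 2·signedArea(CAE) = -27/16]
   → E = (23/4, 5/8)
5. D_x = 5  [line -6·x + -17·y + 9/2 = 0 ∩ |DE|² = 325/64]
6. D_y = -3/2  [line -6·x + -17·y + 9/2 = 0 ∩ |DE|² = 325/64]
   → D = (5, -3/2)

C = (2, -37/4)
D = (5, -3/2)
E = (23/4, 5/8)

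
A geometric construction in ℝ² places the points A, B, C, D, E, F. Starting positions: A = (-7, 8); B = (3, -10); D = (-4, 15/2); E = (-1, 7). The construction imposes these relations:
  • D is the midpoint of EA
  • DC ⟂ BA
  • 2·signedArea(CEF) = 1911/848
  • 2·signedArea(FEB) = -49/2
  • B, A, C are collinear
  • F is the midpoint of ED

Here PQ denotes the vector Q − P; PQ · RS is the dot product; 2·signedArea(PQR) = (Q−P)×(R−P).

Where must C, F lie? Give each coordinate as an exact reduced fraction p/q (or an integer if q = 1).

1. C_x = -1289/212  [B, A, C are collinear ∩ DC ⟂ BA]
2. C_y = 1345/212  [B, A, C are collinear ∩ DC ⟂ BA]
   → C = (-1289/212, 1345/212)
3. F_x = -5/2  [F is the midpoint of ED]
4. F_y = 29/4  [F is the midpoint of ED]
   → F = (-5/2, 29/4)

C = (-1289/212, 1345/212)
F = (-5/2, 29/4)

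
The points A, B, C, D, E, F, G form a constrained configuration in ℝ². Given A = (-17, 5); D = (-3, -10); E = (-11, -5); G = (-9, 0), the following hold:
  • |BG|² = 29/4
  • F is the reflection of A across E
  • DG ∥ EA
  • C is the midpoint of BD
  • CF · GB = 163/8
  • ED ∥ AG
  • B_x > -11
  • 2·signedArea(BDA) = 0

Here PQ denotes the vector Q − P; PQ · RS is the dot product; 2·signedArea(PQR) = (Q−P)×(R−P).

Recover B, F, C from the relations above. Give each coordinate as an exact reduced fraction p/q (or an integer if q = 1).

B = (-10, -5/2)
C = (-13/2, -25/4)
F = (-5, -15)

1. B_x = -10  [line -15·x + -14·y + -185 = 0 ∩ |BG|² = 29/4]
2. B_y = -5/2  [line -15·x + -14·y + -185 = 0 ∩ |BG|² = 29/4]
   → B = (-10, -5/2)
3. F_x = -5  [F is the reflection of A across E]
4. F_y = -15  [F is the reflection of A across E]
   → F = (-5, -15)
5. C_x = -13/2  [C is the midpoint of BD]
6. C_y = -25/4  [C is the midpoint of BD]
   → C = (-13/2, -25/4)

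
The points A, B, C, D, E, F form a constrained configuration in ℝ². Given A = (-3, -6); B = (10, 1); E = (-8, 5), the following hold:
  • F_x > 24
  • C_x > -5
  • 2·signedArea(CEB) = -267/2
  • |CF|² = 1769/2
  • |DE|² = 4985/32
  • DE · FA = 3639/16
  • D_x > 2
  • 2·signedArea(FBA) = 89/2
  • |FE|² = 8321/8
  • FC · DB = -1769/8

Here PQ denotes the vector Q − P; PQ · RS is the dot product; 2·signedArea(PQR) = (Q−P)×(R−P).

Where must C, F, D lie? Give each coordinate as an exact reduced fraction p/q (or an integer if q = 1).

1. F_x = 97/4  [line 7·x + -13·y + -203/2 = 0 ∩ |FE|² = 8321/8]
2. F_y = 21/4  [line 7·x + -13·y + -203/2 = 0 ∩ |FE|² = 8321/8]
   → F = (97/4, 21/4)
3. D_x = 23/8  [line 109/4·x + 45/4·y + -1051/16 = 0 ∩ |DE|² = 4985/32]
4. D_y = -9/8  [line 109/4·x + 45/4·y + -1051/16 = 0 ∩ |DE|² = 4985/32]
   → D = (23/8, -9/8)
5. C_x = -17/4  [2·signedArea(CEB) = -267/2 ∩ FC · DB = -1769/8]
6. C_y = -13/4  [2·signedArea(CEB) = -267/2 ∩ FC · DB = -1769/8]
   → C = (-17/4, -13/4)

C = (-17/4, -13/4)
D = (23/8, -9/8)
F = (97/4, 21/4)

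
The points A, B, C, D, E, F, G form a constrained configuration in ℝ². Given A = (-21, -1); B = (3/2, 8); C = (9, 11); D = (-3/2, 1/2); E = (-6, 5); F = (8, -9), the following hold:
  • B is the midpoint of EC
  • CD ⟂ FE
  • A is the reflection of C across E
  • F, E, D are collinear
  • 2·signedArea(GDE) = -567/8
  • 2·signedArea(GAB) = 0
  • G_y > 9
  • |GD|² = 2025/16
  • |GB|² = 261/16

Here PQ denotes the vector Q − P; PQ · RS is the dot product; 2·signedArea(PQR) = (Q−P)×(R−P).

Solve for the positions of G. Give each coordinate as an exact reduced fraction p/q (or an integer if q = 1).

1. G_x = 21/4  [2·signedArea(GAB) = 0 ∩ 2·signedArea(GDE) = -567/8]
2. G_y = 19/2  [2·signedArea(GAB) = 0 ∩ 2·signedArea(GDE) = -567/8]
   → G = (21/4, 19/2)

G = (21/4, 19/2)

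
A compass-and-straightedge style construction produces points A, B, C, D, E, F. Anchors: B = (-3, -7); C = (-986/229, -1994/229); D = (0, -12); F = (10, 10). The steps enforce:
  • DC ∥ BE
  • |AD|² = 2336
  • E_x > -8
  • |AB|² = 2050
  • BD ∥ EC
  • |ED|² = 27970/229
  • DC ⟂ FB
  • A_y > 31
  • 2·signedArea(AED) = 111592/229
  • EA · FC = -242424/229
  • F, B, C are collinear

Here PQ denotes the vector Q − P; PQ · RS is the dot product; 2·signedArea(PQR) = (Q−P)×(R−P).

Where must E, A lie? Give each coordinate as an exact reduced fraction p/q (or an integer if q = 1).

A = (20, 32)
E = (-1673/229, -849/229)

1. E_x = -1673/229  [BD ∥ EC ∩ DC ∥ BE]
2. E_y = -849/229  [BD ∥ EC ∩ DC ∥ BE]
   → E = (-1673/229, -849/229)
3. A_x = 20  [2·signedArea(AED) = 111592/229 ∩ EA · FC = -242424/229]
4. A_y = 32  [2·signedArea(AED) = 111592/229 ∩ EA · FC = -242424/229]
   → A = (20, 32)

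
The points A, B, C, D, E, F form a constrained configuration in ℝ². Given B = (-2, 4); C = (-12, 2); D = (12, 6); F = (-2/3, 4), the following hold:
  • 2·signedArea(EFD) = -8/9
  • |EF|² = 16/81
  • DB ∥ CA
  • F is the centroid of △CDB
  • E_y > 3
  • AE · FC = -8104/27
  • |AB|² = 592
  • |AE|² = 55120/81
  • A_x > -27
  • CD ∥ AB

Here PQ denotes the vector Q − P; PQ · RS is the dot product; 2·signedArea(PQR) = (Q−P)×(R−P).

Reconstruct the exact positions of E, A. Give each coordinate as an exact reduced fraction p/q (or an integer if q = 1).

1. A_x = -26  [CD ∥ AB ∩ DB ∥ CA]
2. A_y = 0  [CD ∥ AB ∩ DB ∥ CA]
   → A = (-26, 0)
3. E_x = -2/9  [2·signedArea(EFD) = -8/9 ∩ AE · FC = -8104/27]
4. E_y = 4  [2·signedArea(EFD) = -8/9 ∩ AE · FC = -8104/27]
   → E = (-2/9, 4)

A = (-26, 0)
E = (-2/9, 4)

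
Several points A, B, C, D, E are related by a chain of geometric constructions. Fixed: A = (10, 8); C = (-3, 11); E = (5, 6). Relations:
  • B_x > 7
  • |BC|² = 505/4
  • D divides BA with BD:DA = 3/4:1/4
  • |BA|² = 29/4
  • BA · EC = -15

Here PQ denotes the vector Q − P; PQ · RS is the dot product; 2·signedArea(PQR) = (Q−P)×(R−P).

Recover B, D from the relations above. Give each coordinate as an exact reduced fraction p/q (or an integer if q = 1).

B = (15/2, 7)
D = (75/8, 31/4)

1. B_x = 15/2  [line 8·x + -5·y + -25 = 0 ∩ |BC|² = 505/4]
2. B_y = 7  [line 8·x + -5·y + -25 = 0 ∩ |BC|² = 505/4]
   → B = (15/2, 7)
3. D_x = 75/8  [D divides BA with BD:DA = 3/4:1/4]
4. D_y = 31/4  [D divides BA with BD:DA = 3/4:1/4]
   → D = (75/8, 31/4)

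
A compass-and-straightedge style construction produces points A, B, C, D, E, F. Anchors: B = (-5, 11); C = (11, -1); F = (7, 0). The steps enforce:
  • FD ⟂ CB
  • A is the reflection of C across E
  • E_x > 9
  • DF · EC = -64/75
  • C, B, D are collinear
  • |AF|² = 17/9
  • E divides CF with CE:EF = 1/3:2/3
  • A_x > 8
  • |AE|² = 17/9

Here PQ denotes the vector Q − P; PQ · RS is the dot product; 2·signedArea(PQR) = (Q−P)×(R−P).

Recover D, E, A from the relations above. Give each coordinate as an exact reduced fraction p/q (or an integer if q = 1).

1. D_x = 199/25  [C, B, D are collinear ∩ FD ⟂ CB]
2. D_y = 32/25  [C, B, D are collinear ∩ FD ⟂ CB]
   → D = (199/25, 32/25)
3. E_x = 29/3  [E divides CF with CE:EF = 1/3:2/3]
4. E_y = -2/3  [E divides CF with CE:EF = 1/3:2/3]
   → E = (29/3, -2/3)
5. A_x = 25/3  [A is the reflection of C across E]
6. A_y = -1/3  [A is the reflection of C across E]
   → A = (25/3, -1/3)

A = (25/3, -1/3)
D = (199/25, 32/25)
E = (29/3, -2/3)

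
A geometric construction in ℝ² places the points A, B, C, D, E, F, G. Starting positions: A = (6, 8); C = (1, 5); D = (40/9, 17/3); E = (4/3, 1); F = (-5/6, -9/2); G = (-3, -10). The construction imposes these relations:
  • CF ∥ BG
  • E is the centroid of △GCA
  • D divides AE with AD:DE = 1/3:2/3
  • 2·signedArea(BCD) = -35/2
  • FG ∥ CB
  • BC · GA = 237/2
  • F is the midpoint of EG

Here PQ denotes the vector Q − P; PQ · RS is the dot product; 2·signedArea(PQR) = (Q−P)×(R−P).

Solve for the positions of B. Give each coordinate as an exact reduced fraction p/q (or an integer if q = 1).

B = (-7/6, -1/2)

1. B_x = -7/6  [CF ∥ BG ∩ FG ∥ CB]
2. B_y = -1/2  [CF ∥ BG ∩ FG ∥ CB]
   → B = (-7/6, -1/2)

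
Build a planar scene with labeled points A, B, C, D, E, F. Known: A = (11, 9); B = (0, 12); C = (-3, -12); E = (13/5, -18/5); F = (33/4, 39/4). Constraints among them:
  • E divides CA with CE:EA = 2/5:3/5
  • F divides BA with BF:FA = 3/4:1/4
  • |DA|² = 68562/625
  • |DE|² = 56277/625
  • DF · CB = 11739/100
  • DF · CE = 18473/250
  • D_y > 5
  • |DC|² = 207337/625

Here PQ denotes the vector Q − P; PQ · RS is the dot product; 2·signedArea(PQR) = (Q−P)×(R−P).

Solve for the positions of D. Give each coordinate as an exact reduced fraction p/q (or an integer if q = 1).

1. D_x = 26/25  [DF · CE = 18473/250 ∩ DF · CB = 11739/100]
2. D_y = 144/25  [DF · CE = 18473/250 ∩ DF · CB = 11739/100]
   → D = (26/25, 144/25)

D = (26/25, 144/25)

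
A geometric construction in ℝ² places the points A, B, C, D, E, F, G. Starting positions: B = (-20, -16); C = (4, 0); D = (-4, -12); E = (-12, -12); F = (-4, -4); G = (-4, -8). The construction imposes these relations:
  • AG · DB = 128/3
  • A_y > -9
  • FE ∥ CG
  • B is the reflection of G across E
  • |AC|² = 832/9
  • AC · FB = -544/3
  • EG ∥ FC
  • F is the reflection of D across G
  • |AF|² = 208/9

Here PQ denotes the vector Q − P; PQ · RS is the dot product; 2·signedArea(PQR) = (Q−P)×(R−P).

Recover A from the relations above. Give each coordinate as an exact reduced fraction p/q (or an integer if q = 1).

A = (-4/3, -8)

1. A_x = -4/3  [AG · DB = 128/3 ∩ AC · FB = -544/3]
2. A_y = -8  [AG · DB = 128/3 ∩ AC · FB = -544/3]
   → A = (-4/3, -8)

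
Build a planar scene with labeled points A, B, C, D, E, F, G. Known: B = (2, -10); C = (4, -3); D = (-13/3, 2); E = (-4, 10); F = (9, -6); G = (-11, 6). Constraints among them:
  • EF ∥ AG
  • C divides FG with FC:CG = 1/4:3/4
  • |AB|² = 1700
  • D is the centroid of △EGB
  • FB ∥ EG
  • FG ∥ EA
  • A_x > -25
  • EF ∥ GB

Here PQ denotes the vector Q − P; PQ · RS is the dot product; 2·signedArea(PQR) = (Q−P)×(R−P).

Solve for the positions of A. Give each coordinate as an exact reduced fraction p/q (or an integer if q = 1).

1. A_x = -24  [EF ∥ AG ∩ FG ∥ EA]
2. A_y = 22  [EF ∥ AG ∩ FG ∥ EA]
   → A = (-24, 22)

A = (-24, 22)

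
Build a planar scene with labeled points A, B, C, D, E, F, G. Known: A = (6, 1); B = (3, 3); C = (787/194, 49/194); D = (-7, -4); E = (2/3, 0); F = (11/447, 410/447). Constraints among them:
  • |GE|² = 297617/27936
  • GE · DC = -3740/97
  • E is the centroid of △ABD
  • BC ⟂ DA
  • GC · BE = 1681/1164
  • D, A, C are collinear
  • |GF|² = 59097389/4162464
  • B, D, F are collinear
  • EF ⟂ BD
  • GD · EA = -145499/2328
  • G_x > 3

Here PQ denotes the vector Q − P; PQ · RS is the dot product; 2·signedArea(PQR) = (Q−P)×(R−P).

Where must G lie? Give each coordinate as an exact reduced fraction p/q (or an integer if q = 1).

1. G_x = 2943/776  [GD · EA = -145499/2328 ∩ GE · DC = -3740/97]
2. G_y = 729/776  [GD · EA = -145499/2328 ∩ GE · DC = -3740/97]
   → G = (2943/776, 729/776)

G = (2943/776, 729/776)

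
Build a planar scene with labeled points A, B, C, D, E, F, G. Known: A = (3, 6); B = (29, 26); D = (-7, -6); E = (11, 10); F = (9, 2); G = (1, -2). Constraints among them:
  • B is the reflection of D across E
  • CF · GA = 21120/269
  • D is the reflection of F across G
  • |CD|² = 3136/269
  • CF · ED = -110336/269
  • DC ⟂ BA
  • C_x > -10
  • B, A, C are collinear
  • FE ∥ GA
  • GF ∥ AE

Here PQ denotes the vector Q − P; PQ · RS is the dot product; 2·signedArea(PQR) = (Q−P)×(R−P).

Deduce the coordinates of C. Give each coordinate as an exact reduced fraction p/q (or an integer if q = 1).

1. C_x = -2443/269  [B, A, C are collinear ∩ DC ⟂ BA]
2. C_y = -886/269  [B, A, C are collinear ∩ DC ⟂ BA]
   → C = (-2443/269, -886/269)

C = (-2443/269, -886/269)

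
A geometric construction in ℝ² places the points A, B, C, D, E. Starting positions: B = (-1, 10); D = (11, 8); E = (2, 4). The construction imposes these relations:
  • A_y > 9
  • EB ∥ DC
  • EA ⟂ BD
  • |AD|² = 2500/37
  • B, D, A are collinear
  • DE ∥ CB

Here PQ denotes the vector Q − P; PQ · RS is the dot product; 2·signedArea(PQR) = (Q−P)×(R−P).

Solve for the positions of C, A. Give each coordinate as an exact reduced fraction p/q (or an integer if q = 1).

A = (107/37, 346/37)
C = (8, 14)

1. C_x = 8  [DE ∥ CB ∩ EB ∥ DC]
2. C_y = 14  [DE ∥ CB ∩ EB ∥ DC]
   → C = (8, 14)
3. A_x = 107/37  [B, D, A are collinear ∩ EA ⟂ BD]
4. A_y = 346/37  [B, D, A are collinear ∩ EA ⟂ BD]
   → A = (107/37, 346/37)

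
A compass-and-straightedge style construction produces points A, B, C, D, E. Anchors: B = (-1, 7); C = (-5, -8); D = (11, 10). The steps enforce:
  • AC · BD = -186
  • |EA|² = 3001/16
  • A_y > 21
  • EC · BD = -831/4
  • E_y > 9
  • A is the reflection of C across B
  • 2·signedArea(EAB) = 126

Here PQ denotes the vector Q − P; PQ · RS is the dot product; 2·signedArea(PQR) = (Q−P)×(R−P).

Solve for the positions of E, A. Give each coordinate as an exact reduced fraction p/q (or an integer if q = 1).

1. A_x = 3  [A is the reflection of C across B]
2. A_y = 22  [A is the reflection of C across B]
   → A = (3, 22)
3. E_x = 8  [2·signedArea(EAB) = 126 ∩ EC · BD = -831/4]
4. E_y = 37/4  [2·signedArea(EAB) = 126 ∩ EC · BD = -831/4]
   → E = (8, 37/4)

A = (3, 22)
E = (8, 37/4)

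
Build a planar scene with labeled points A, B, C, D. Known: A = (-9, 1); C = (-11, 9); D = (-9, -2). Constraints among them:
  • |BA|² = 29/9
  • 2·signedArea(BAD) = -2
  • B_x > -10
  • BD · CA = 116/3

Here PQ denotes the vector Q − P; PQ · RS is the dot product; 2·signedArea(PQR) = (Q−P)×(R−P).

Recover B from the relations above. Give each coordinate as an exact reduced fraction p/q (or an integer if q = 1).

B = (-29/3, 8/3)

1. B_x = -29/3  [2·signedArea(BAD) = -2 ∩ BD · CA = 116/3]
2. B_y = 8/3  [2·signedArea(BAD) = -2 ∩ BD · CA = 116/3]
   → B = (-29/3, 8/3)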